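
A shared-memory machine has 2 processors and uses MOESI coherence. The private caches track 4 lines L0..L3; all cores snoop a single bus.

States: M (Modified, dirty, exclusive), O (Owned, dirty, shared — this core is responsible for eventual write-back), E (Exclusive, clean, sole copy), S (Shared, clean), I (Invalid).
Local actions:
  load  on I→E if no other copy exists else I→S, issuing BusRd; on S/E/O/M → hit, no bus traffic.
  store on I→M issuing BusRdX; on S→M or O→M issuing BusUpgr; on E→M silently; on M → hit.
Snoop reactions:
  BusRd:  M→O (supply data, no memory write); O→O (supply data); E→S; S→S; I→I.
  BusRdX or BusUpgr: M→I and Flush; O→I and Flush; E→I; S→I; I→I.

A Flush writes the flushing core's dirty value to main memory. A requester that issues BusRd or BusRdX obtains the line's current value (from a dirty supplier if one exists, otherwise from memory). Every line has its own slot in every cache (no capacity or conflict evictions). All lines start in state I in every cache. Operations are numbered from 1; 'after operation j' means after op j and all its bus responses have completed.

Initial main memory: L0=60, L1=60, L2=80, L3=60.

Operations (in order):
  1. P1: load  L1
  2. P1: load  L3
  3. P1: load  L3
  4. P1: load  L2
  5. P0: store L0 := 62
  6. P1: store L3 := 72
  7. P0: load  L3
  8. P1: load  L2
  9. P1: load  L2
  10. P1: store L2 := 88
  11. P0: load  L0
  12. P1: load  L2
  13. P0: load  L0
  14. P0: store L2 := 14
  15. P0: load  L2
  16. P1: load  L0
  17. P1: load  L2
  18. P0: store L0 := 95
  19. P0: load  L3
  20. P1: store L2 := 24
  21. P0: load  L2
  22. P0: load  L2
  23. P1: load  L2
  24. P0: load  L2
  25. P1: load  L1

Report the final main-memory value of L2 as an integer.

  op1 P1: load  L1 → I/E on L1; bus BusRd; mem=60
  op2 P1: load  L3 → I/E on L3; bus BusRd; mem=60
  op3 P1: load  L3 → I/E on L3; bus (none); mem=60
  op4 P1: load  L2 → I/E on L2; bus BusRd; mem=80
  op5 P0: store L0 := 62 → M/I on L0; bus BusRdX; mem=60
  op6 P1: store L3 := 72 → I/M on L3; bus (none); mem=60
  op7 P0: load  L3 → S/O on L3; bus BusRd; mem=60
  op8 P1: load  L2 → I/E on L2; bus (none); mem=80
  op9 P1: load  L2 → I/E on L2; bus (none); mem=80
  op10 P1: store L2 := 88 → I/M on L2; bus (none); mem=80
  op11 P0: load  L0 → M/I on L0; bus (none); mem=60
  op12 P1: load  L2 → I/M on L2; bus (none); mem=80
  op13 P0: load  L0 → M/I on L0; bus (none); mem=60
  op14 P0: store L2 := 14 → M/I on L2; bus BusRdX Flush; mem=88
  op15 P0: load  L2 → M/I on L2; bus (none); mem=88
  op16 P1: load  L0 → O/S on L0; bus BusRd; mem=60
  op17 P1: load  L2 → O/S on L2; bus BusRd; mem=88
  op18 P0: store L0 := 95 → M/I on L0; bus BusUpgr; mem=60
  op19 P0: load  L3 → S/O on L3; bus (none); mem=60
  op20 P1: store L2 := 24 → I/M on L2; bus BusUpgr Flush; mem=14
  op21 P0: load  L2 → S/O on L2; bus BusRd; mem=14
  op22 P0: load  L2 → S/O on L2; bus (none); mem=14
  op23 P1: load  L2 → S/O on L2; bus (none); mem=14
  op24 P0: load  L2 → S/O on L2; bus (none); mem=14
  op25 P1: load  L1 → I/E on L1; bus (none); mem=60

memory[L2] = 14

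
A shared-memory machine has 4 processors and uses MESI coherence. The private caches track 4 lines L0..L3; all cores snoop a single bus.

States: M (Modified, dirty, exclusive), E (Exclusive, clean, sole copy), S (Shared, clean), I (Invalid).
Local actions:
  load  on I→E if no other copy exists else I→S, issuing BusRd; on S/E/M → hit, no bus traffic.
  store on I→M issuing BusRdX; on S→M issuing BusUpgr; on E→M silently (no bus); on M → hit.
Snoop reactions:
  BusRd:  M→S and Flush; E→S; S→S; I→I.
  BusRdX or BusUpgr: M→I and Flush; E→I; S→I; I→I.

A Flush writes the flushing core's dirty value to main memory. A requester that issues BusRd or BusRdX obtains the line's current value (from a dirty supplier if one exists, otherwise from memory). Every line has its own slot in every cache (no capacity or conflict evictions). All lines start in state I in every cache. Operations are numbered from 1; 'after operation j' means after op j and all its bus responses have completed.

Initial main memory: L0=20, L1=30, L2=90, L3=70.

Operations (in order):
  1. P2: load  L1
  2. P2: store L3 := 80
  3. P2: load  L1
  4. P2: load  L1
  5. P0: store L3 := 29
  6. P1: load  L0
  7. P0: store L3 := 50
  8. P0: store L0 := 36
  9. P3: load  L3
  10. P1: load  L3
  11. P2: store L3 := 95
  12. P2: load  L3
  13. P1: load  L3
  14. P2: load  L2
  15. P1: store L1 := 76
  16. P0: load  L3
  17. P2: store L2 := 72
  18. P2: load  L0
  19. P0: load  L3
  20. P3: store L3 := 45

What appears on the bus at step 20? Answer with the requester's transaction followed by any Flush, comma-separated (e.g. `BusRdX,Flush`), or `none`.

bus = BusRdX

1. P2: load  L1  bus=[BusRd]  L1: P0=I P1=I P2=E P3=I  mem[L1]=30
2. P2: store L3 := 80  bus=[BusRdX]  L3: P0=I P1=I P2=M P3=I  mem[L3]=70
3. P2: load  L1  bus=[-]  L1: P0=I P1=I P2=E P3=I  mem[L1]=30
4. P2: load  L1  bus=[-]  L1: P0=I P1=I P2=E P3=I  mem[L1]=30
5. P0: store L3 := 29  bus=[BusRdX,Flush]  L3: P0=M P1=I P2=I P3=I  mem[L3]=80
6. P1: load  L0  bus=[BusRd]  L0: P0=I P1=E P2=I P3=I  mem[L0]=20
7. P0: store L3 := 50  bus=[-]  L3: P0=M P1=I P2=I P3=I  mem[L3]=80
8. P0: store L0 := 36  bus=[BusRdX]  L0: P0=M P1=I P2=I P3=I  mem[L0]=20
9. P3: load  L3  bus=[BusRd,Flush]  L3: P0=S P1=I P2=I P3=S  mem[L3]=50
10. P1: load  L3  bus=[BusRd]  L3: P0=S P1=S P2=I P3=S  mem[L3]=50
11. P2: store L3 := 95  bus=[BusRdX]  L3: P0=I P1=I P2=M P3=I  mem[L3]=50
12. P2: load  L3  bus=[-]  L3: P0=I P1=I P2=M P3=I  mem[L3]=50
13. P1: load  L3  bus=[BusRd,Flush]  L3: P0=I P1=S P2=S P3=I  mem[L3]=95
14. P2: load  L2  bus=[BusRd]  L2: P0=I P1=I P2=E P3=I  mem[L2]=90
15. P1: store L1 := 76  bus=[BusRdX]  L1: P0=I P1=M P2=I P3=I  mem[L1]=30
16. P0: load  L3  bus=[BusRd]  L3: P0=S P1=S P2=S P3=I  mem[L3]=95
17. P2: store L2 := 72  bus=[-]  L2: P0=I P1=I P2=M P3=I  mem[L2]=90
18. P2: load  L0  bus=[BusRd,Flush]  L0: P0=S P1=I P2=S P3=I  mem[L0]=36
19. P0: load  L3  bus=[-]  L3: P0=S P1=S P2=S P3=I  mem[L3]=95
20. P3: store L3 := 45  bus=[BusRdX]  L3: P0=I P1=I P2=I P3=M  mem[L3]=95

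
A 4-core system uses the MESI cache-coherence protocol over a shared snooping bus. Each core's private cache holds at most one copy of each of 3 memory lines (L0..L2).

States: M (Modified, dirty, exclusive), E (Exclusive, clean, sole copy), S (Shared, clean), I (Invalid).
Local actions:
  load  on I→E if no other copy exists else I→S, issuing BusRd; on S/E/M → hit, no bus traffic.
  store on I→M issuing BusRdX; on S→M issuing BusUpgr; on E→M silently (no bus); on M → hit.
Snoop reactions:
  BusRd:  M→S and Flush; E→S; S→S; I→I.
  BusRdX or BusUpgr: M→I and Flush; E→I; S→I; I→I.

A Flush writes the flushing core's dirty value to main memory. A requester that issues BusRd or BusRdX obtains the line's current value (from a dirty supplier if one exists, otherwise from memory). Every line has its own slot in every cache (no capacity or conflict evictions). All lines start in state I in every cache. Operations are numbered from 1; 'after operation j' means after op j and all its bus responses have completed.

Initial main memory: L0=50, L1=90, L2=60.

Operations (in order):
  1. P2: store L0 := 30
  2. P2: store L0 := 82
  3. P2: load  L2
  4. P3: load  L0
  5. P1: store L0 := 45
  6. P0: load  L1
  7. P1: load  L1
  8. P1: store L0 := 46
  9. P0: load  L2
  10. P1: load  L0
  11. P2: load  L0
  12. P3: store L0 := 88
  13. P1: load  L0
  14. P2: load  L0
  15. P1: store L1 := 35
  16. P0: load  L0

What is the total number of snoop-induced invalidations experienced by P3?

[1] P2: store L0 := 30 | P0:I, P1:I, P2:M(30), P3:I | bus: BusRdX
[2] P2: store L0 := 82 | P0:I, P1:I, P2:M(82), P3:I | bus: none
[3] P2: load  L2 | P0:I, P1:I, P2:E(60), P3:I | bus: BusRd
[4] P3: load  L0 | P0:I, P1:I, P2:S(82), P3:S(82) | bus: BusRd,Flush
[5] P1: store L0 := 45 | P0:I, P1:M(45), P2:I, P3:I | bus: BusRdX
[6] P0: load  L1 | P0:E(90), P1:I, P2:I, P3:I | bus: BusRd
[7] P1: load  L1 | P0:S(90), P1:S(90), P2:I, P3:I | bus: BusRd
[8] P1: store L0 := 46 | P0:I, P1:M(46), P2:I, P3:I | bus: none
[9] P0: load  L2 | P0:S(60), P1:I, P2:S(60), P3:I | bus: BusRd
[10] P1: load  L0 | P0:I, P1:M(46), P2:I, P3:I | bus: none
[11] P2: load  L0 | P0:I, P1:S(46), P2:S(46), P3:I | bus: BusRd,Flush
[12] P3: store L0 := 88 | P0:I, P1:I, P2:I, P3:M(88) | bus: BusRdX
[13] P1: load  L0 | P0:I, P1:S(88), P2:I, P3:S(88) | bus: BusRd,Flush
[14] P2: load  L0 | P0:I, P1:S(88), P2:S(88), P3:S(88) | bus: BusRd
[15] P1: store L1 := 35 | P0:I, P1:M(35), P2:I, P3:I | bus: BusUpgr
[16] P0: load  L0 | P0:S(88), P1:S(88), P2:S(88), P3:S(88) | bus: BusRd

invalidations = 1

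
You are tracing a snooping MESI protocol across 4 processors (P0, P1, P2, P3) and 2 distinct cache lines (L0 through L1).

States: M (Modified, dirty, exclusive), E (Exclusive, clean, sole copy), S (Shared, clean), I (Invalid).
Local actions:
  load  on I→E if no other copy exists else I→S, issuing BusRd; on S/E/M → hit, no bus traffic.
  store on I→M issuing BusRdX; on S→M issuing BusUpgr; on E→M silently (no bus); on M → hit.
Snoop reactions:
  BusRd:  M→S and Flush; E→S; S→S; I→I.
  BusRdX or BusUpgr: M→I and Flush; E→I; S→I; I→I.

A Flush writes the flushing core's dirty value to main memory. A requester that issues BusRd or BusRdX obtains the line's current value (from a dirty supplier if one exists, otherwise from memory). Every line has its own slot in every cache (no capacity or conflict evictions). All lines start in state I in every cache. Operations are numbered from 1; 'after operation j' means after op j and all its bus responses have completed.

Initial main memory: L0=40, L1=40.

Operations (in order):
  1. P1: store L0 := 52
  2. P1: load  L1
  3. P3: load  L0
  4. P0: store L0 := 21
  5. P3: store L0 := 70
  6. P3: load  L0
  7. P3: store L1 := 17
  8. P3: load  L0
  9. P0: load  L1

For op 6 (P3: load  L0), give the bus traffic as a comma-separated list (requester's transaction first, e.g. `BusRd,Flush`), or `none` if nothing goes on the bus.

1. P1: store L0 := 52  bus=[BusRdX]  L0: P0=I P1=M P2=I P3=I  mem[L0]=40
2. P1: load  L1  bus=[BusRd]  L1: P0=I P1=E P2=I P3=I  mem[L1]=40
3. P3: load  L0  bus=[BusRd,Flush]  L0: P0=I P1=S P2=I P3=S  mem[L0]=52
4. P0: store L0 := 21  bus=[BusRdX]  L0: P0=M P1=I P2=I P3=I  mem[L0]=52
5. P3: store L0 := 70  bus=[BusRdX,Flush]  L0: P0=I P1=I P2=I P3=M  mem[L0]=21
6. P3: load  L0  bus=[-]  L0: P0=I P1=I P2=I P3=M  mem[L0]=21
7. P3: store L1 := 17  bus=[BusRdX]  L1: P0=I P1=I P2=I P3=M  mem[L1]=40
8. P3: load  L0  bus=[-]  L0: P0=I P1=I P2=I P3=M  mem[L0]=21
9. P0: load  L1  bus=[BusRd,Flush]  L1: P0=S P1=I P2=I P3=S  mem[L1]=17

bus = none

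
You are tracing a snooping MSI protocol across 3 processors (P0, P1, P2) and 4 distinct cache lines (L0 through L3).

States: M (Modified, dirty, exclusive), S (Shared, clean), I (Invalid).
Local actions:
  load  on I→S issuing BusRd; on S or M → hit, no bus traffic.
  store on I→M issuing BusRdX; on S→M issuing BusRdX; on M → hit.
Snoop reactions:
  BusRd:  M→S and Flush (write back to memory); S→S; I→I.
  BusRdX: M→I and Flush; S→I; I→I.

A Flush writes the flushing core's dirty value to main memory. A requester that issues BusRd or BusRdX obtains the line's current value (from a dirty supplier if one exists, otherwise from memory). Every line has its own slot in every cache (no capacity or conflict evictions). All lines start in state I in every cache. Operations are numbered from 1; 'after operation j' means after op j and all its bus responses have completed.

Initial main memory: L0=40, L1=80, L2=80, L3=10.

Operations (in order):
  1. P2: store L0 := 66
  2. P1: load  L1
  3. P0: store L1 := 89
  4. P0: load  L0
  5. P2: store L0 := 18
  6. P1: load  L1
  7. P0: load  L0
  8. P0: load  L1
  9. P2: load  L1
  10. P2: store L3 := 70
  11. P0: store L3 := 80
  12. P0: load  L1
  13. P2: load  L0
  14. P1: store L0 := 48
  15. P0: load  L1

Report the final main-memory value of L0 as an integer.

[1] P2: store L0 := 66 | P0:I, P1:I, P2:M(66) | bus: BusRdX
[2] P1: load  L1 | P0:I, P1:S(80), P2:I | bus: BusRd
[3] P0: store L1 := 89 | P0:M(89), P1:I, P2:I | bus: BusRdX
[4] P0: load  L0 | P0:S(66), P1:I, P2:S(66) | bus: BusRd,Flush
[5] P2: store L0 := 18 | P0:I, P1:I, P2:M(18) | bus: BusRdX
[6] P1: load  L1 | P0:S(89), P1:S(89), P2:I | bus: BusRd,Flush
[7] P0: load  L0 | P0:S(18), P1:I, P2:S(18) | bus: BusRd,Flush
[8] P0: load  L1 | P0:S(89), P1:S(89), P2:I | bus: none
[9] P2: load  L1 | P0:S(89), P1:S(89), P2:S(89) | bus: BusRd
[10] P2: store L3 := 70 | P0:I, P1:I, P2:M(70) | bus: BusRdX
[11] P0: store L3 := 80 | P0:M(80), P1:I, P2:I | bus: BusRdX,Flush
[12] P0: load  L1 | P0:S(89), P1:S(89), P2:S(89) | bus: none
[13] P2: load  L0 | P0:S(18), P1:I, P2:S(18) | bus: none
[14] P1: store L0 := 48 | P0:I, P1:M(48), P2:I | bus: BusRdX
[15] P0: load  L1 | P0:S(89), P1:S(89), P2:S(89) | bus: none

memory[L0] = 18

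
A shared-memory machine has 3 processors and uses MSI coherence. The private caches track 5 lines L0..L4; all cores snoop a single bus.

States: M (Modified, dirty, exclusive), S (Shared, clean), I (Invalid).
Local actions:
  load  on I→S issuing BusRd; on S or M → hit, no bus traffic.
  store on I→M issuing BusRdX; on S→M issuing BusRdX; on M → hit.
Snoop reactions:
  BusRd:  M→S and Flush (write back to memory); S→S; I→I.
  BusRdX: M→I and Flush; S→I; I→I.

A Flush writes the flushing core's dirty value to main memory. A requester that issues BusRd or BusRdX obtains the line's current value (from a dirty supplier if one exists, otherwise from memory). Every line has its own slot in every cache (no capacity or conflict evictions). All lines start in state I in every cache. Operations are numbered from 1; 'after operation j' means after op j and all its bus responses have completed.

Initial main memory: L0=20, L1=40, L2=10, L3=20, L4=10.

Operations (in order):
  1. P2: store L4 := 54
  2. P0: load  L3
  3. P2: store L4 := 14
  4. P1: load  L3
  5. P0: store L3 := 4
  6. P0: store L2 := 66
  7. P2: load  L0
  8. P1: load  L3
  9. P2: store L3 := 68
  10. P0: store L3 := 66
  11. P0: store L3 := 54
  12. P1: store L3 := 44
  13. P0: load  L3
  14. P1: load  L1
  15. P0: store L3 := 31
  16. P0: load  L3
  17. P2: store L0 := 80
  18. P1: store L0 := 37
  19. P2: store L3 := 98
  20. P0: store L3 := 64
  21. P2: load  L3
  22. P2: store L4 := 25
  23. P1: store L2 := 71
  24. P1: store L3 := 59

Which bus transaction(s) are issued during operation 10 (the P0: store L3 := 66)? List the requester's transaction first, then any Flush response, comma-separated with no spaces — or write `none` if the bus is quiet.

bus = BusRdX,Flush

step 1: P2: store L4 := 54  ⟶  IIM  (L4)  txn=BusRdX  M[L4]=10
step 2: P0: load  L3  ⟶  SII  (L3)  txn=BusRd  M[L3]=20
step 3: P2: store L4 := 14  ⟶  IIM  (L4)  txn=∅  M[L4]=10
step 4: P1: load  L3  ⟶  SSI  (L3)  txn=BusRd  M[L3]=20
step 5: P0: store L3 := 4  ⟶  MII  (L3)  txn=BusRdX  M[L3]=20
step 6: P0: store L2 := 66  ⟶  MII  (L2)  txn=BusRdX  M[L2]=10
step 7: P2: load  L0  ⟶  IIS  (L0)  txn=BusRd  M[L0]=20
step 8: P1: load  L3  ⟶  SSI  (L3)  txn=BusRd+Flush  M[L3]=4
step 9: P2: store L3 := 68  ⟶  IIM  (L3)  txn=BusRdX  M[L3]=4
step 10: P0: store L3 := 66  ⟶  MII  (L3)  txn=BusRdX+Flush  M[L3]=68
step 11: P0: store L3 := 54  ⟶  MII  (L3)  txn=∅  M[L3]=68
step 12: P1: store L3 := 44  ⟶  IMI  (L3)  txn=BusRdX+Flush  M[L3]=54
step 13: P0: load  L3  ⟶  SSI  (L3)  txn=BusRd+Flush  M[L3]=44
step 14: P1: load  L1  ⟶  ISI  (L1)  txn=BusRd  M[L1]=40
step 15: P0: store L3 := 31  ⟶  MII  (L3)  txn=BusRdX  M[L3]=44
step 16: P0: load  L3  ⟶  MII  (L3)  txn=∅  M[L3]=44
step 17: P2: store L0 := 80  ⟶  IIM  (L0)  txn=BusRdX  M[L0]=20
step 18: P1: store L0 := 37  ⟶  IMI  (L0)  txn=BusRdX+Flush  M[L0]=80
step 19: P2: store L3 := 98  ⟶  IIM  (L3)  txn=BusRdX+Flush  M[L3]=31
step 20: P0: store L3 := 64  ⟶  MII  (L3)  txn=BusRdX+Flush  M[L3]=98
step 21: P2: load  L3  ⟶  SIS  (L3)  txn=BusRd+Flush  M[L3]=64
step 22: P2: store L4 := 25  ⟶  IIM  (L4)  txn=∅  M[L4]=10
step 23: P1: store L2 := 71  ⟶  IMI  (L2)  txn=BusRdX+Flush  M[L2]=66
step 24: P1: store L3 := 59  ⟶  IMI  (L3)  txn=BusRdX  M[L3]=64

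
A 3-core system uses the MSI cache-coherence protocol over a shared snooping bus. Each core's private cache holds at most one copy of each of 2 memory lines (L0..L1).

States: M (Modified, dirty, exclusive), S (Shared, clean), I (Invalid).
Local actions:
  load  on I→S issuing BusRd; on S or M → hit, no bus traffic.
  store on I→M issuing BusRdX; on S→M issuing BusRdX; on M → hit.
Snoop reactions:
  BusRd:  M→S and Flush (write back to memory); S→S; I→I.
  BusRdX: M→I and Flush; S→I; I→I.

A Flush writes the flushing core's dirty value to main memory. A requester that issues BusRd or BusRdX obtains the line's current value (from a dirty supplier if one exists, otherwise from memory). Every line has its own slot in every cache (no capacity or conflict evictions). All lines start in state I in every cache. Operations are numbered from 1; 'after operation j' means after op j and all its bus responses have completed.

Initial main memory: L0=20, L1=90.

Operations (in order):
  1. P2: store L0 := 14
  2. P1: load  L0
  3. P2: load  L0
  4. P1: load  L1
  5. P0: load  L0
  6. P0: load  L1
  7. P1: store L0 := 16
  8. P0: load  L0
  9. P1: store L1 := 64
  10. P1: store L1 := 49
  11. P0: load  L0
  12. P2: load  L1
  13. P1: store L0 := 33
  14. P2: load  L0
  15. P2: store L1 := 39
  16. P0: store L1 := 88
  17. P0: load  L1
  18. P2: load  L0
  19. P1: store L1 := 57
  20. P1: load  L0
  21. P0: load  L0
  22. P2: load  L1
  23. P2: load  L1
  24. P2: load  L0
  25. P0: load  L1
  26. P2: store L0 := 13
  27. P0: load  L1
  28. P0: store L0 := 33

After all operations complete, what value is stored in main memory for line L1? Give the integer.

memory[L1] = 57

[1] P2: store L0 := 14 | P0:I, P1:I, P2:M(14) | bus: BusRdX
[2] P1: load  L0 | P0:I, P1:S(14), P2:S(14) | bus: BusRd,Flush
[3] P2: load  L0 | P0:I, P1:S(14), P2:S(14) | bus: none
[4] P1: load  L1 | P0:I, P1:S(90), P2:I | bus: BusRd
[5] P0: load  L0 | P0:S(14), P1:S(14), P2:S(14) | bus: BusRd
[6] P0: load  L1 | P0:S(90), P1:S(90), P2:I | bus: BusRd
[7] P1: store L0 := 16 | P0:I, P1:M(16), P2:I | bus: BusRdX
[8] P0: load  L0 | P0:S(16), P1:S(16), P2:I | bus: BusRd,Flush
[9] P1: store L1 := 64 | P0:I, P1:M(64), P2:I | bus: BusRdX
[10] P1: store L1 := 49 | P0:I, P1:M(49), P2:I | bus: none
[11] P0: load  L0 | P0:S(16), P1:S(16), P2:I | bus: none
[12] P2: load  L1 | P0:I, P1:S(49), P2:S(49) | bus: BusRd,Flush
[13] P1: store L0 := 33 | P0:I, P1:M(33), P2:I | bus: BusRdX
[14] P2: load  L0 | P0:I, P1:S(33), P2:S(33) | bus: BusRd,Flush
[15] P2: store L1 := 39 | P0:I, P1:I, P2:M(39) | bus: BusRdX
[16] P0: store L1 := 88 | P0:M(88), P1:I, P2:I | bus: BusRdX,Flush
[17] P0: load  L1 | P0:M(88), P1:I, P2:I | bus: none
[18] P2: load  L0 | P0:I, P1:S(33), P2:S(33) | bus: none
[19] P1: store L1 := 57 | P0:I, P1:M(57), P2:I | bus: BusRdX,Flush
[20] P1: load  L0 | P0:I, P1:S(33), P2:S(33) | bus: none
[21] P0: load  L0 | P0:S(33), P1:S(33), P2:S(33) | bus: BusRd
[22] P2: load  L1 | P0:I, P1:S(57), P2:S(57) | bus: BusRd,Flush
[23] P2: load  L1 | P0:I, P1:S(57), P2:S(57) | bus: none
[24] P2: load  L0 | P0:S(33), P1:S(33), P2:S(33) | bus: none
[25] P0: load  L1 | P0:S(57), P1:S(57), P2:S(57) | bus: BusRd
[26] P2: store L0 := 13 | P0:I, P1:I, P2:M(13) | bus: BusRdX
[27] P0: load  L1 | P0:S(57), P1:S(57), P2:S(57) | bus: none
[28] P0: store L0 := 33 | P0:M(33), P1:I, P2:I | bus: BusRdX,Flush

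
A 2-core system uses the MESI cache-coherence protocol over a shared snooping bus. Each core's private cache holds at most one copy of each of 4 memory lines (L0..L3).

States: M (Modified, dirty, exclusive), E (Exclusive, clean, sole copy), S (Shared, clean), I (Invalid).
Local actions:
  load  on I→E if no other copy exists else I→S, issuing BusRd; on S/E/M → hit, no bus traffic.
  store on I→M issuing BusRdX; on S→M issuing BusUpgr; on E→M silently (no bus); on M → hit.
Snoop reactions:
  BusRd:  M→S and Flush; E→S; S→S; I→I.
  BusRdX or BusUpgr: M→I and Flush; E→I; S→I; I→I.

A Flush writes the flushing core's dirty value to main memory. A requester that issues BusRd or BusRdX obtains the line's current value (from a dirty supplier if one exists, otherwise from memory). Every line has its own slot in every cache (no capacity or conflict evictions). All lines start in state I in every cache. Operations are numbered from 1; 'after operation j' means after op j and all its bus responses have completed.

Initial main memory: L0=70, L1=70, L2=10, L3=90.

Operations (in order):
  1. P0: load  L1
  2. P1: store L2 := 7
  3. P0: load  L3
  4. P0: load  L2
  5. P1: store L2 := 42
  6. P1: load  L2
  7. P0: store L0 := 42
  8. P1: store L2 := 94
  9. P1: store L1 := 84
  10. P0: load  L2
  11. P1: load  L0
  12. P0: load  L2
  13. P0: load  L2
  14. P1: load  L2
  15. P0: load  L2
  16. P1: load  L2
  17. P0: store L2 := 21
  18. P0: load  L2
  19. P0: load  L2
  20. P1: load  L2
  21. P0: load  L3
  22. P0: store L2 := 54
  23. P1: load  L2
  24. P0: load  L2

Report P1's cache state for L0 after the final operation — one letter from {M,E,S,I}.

  op1 P0: load  L1 → E/I on L1; bus BusRd; mem=70
  op2 P1: store L2 := 7 → I/M on L2; bus BusRdX; mem=10
  op3 P0: load  L3 → E/I on L3; bus BusRd; mem=90
  op4 P0: load  L2 → S/S on L2; bus BusRd Flush; mem=7
  op5 P1: store L2 := 42 → I/M on L2; bus BusUpgr; mem=7
  op6 P1: load  L2 → I/M on L2; bus (none); mem=7
  op7 P0: store L0 := 42 → M/I on L0; bus BusRdX; mem=70
  op8 P1: store L2 := 94 → I/M on L2; bus (none); mem=7
  op9 P1: store L1 := 84 → I/M on L1; bus BusRdX; mem=70
  op10 P0: load  L2 → S/S on L2; bus BusRd Flush; mem=94
  op11 P1: load  L0 → S/S on L0; bus BusRd Flush; mem=42
  op12 P0: load  L2 → S/S on L2; bus (none); mem=94
  op13 P0: load  L2 → S/S on L2; bus (none); mem=94
  op14 P1: load  L2 → S/S on L2; bus (none); mem=94
  op15 P0: load  L2 → S/S on L2; bus (none); mem=94
  op16 P1: load  L2 → S/S on L2; bus (none); mem=94
  op17 P0: store L2 := 21 → M/I on L2; bus BusUpgr; mem=94
  op18 P0: load  L2 → M/I on L2; bus (none); mem=94
  op19 P0: load  L2 → M/I on L2; bus (none); mem=94
  op20 P1: load  L2 → S/S on L2; bus BusRd Flush; mem=21
  op21 P0: load  L3 → E/I on L3; bus (none); mem=90
  op22 P0: store L2 := 54 → M/I on L2; bus BusUpgr; mem=21
  op23 P1: load  L2 → S/S on L2; bus BusRd Flush; mem=54
  op24 P0: load  L2 → S/S on L2; bus (none); mem=54

state = S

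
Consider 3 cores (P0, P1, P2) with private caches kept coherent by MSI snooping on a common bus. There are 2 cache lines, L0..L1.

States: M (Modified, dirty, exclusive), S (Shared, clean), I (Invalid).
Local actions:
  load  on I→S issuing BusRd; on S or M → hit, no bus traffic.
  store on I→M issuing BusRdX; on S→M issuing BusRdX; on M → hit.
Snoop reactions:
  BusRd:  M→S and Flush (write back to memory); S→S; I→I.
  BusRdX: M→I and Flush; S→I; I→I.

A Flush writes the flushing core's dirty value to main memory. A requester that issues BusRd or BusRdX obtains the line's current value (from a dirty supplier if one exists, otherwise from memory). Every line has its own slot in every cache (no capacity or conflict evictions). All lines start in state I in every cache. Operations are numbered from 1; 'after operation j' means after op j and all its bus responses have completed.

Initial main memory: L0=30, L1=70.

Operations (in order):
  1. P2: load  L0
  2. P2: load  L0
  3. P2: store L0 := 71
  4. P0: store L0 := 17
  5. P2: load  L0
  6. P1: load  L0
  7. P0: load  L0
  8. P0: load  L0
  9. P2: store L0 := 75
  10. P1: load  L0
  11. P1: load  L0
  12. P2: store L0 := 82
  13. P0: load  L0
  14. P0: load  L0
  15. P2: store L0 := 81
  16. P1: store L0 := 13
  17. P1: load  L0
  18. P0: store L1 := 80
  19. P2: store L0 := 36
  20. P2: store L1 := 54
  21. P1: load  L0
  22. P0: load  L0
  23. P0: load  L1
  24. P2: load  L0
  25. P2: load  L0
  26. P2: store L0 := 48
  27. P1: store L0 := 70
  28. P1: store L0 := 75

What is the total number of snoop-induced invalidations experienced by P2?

  op1 P2: load  L0 → I/I/S on L0; bus BusRd; mem=30
  op2 P2: load  L0 → I/I/S on L0; bus (none); mem=30
  op3 P2: store L0 := 71 → I/I/M on L0; bus BusRdX; mem=30
  op4 P0: store L0 := 17 → M/I/I on L0; bus BusRdX Flush; mem=71
  op5 P2: load  L0 → S/I/S on L0; bus BusRd Flush; mem=17
  op6 P1: load  L0 → S/S/S on L0; bus BusRd; mem=17
  op7 P0: load  L0 → S/S/S on L0; bus (none); mem=17
  op8 P0: load  L0 → S/S/S on L0; bus (none); mem=17
  op9 P2: store L0 := 75 → I/I/M on L0; bus BusRdX; mem=17
  op10 P1: load  L0 → I/S/S on L0; bus BusRd Flush; mem=75
  op11 P1: load  L0 → I/S/S on L0; bus (none); mem=75
  op12 P2: store L0 := 82 → I/I/M on L0; bus BusRdX; mem=75
  op13 P0: load  L0 → S/I/S on L0; bus BusRd Flush; mem=82
  op14 P0: load  L0 → S/I/S on L0; bus (none); mem=82
  op15 P2: store L0 := 81 → I/I/M on L0; bus BusRdX; mem=82
  op16 P1: store L0 := 13 → I/M/I on L0; bus BusRdX Flush; mem=81
  op17 P1: load  L0 → I/M/I on L0; bus (none); mem=81
  op18 P0: store L1 := 80 → M/I/I on L1; bus BusRdX; mem=70
  op19 P2: store L0 := 36 → I/I/M on L0; bus BusRdX Flush; mem=13
  op20 P2: store L1 := 54 → I/I/M on L1; bus BusRdX Flush; mem=80
  op21 P1: load  L0 → I/S/S on L0; bus BusRd Flush; mem=36
  op22 P0: load  L0 → S/S/S on L0; bus BusRd; mem=36
  op23 P0: load  L1 → S/I/S on L1; bus BusRd Flush; mem=54
  op24 P2: load  L0 → S/S/S on L0; bus (none); mem=36
  op25 P2: load  L0 → S/S/S on L0; bus (none); mem=36
  op26 P2: store L0 := 48 → I/I/M on L0; bus BusRdX; mem=36
  op27 P1: store L0 := 70 → I/M/I on L0; bus BusRdX Flush; mem=48
  op28 P1: store L0 := 75 → I/M/I on L0; bus (none); mem=48

invalidations = 3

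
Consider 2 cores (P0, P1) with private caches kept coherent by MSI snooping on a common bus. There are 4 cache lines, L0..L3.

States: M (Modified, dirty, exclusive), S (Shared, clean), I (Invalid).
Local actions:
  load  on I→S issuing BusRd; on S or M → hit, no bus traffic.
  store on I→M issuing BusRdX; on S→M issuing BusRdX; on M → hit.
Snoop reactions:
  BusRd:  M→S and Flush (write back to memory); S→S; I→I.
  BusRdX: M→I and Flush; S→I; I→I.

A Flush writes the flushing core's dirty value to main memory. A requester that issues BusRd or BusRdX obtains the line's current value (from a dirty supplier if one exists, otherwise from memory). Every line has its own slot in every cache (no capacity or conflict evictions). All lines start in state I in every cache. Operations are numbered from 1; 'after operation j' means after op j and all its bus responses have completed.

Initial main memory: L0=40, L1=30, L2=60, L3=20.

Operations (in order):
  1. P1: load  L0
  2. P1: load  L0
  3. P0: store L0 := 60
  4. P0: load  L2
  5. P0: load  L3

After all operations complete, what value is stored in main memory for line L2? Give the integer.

memory[L2] = 60

step 1: P1: load  L0  ⟶  IS  (L0)  txn=BusRd  M[L0]=40
step 2: P1: load  L0  ⟶  IS  (L0)  txn=∅  M[L0]=40
step 3: P0: store L0 := 60  ⟶  MI  (L0)  txn=BusRdX  M[L0]=40
step 4: P0: load  L2  ⟶  SI  (L2)  txn=BusRd  M[L2]=60
step 5: P0: load  L3  ⟶  SI  (L3)  txn=BusRd  M[L3]=20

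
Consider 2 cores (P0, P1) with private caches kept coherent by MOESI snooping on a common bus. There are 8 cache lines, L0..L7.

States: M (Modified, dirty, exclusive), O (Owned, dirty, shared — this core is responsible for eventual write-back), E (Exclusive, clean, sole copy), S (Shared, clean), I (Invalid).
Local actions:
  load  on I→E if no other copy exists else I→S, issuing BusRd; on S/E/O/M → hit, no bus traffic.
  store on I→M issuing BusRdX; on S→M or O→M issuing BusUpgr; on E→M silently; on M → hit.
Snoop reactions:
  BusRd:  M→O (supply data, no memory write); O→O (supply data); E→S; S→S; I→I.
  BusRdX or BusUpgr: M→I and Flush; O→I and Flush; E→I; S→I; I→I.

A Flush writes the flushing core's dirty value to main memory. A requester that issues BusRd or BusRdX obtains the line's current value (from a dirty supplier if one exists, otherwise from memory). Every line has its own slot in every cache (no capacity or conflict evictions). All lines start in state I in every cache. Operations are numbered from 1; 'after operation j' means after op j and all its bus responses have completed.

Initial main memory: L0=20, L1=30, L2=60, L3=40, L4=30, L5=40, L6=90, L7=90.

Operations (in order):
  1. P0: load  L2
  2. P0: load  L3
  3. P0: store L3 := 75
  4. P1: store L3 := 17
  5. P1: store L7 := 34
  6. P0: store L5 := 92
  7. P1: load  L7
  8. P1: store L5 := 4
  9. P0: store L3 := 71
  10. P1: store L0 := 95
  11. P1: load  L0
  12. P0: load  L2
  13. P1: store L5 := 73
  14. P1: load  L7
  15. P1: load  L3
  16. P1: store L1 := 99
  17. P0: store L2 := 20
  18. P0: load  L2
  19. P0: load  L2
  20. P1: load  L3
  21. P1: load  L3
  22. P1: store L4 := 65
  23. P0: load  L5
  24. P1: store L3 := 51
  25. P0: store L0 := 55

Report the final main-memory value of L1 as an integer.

1. P0: load  L2  bus=[BusRd]  L2: P0=E P1=I  mem[L2]=60
2. P0: load  L3  bus=[BusRd]  L3: P0=E P1=I  mem[L3]=40
3. P0: store L3 := 75  bus=[-]  L3: P0=M P1=I  mem[L3]=40
4. P1: store L3 := 17  bus=[BusRdX,Flush]  L3: P0=I P1=M  mem[L3]=75
5. P1: store L7 := 34  bus=[BusRdX]  L7: P0=I P1=M  mem[L7]=90
6. P0: store L5 := 92  bus=[BusRdX]  L5: P0=M P1=I  mem[L5]=40
7. P1: load  L7  bus=[-]  L7: P0=I P1=M  mem[L7]=90
8. P1: store L5 := 4  bus=[BusRdX,Flush]  L5: P0=I P1=M  mem[L5]=92
9. P0: store L3 := 71  bus=[BusRdX,Flush]  L3: P0=M P1=I  mem[L3]=17
10. P1: store L0 := 95  bus=[BusRdX]  L0: P0=I P1=M  mem[L0]=20
11. P1: load  L0  bus=[-]  L0: P0=I P1=M  mem[L0]=20
12. P0: load  L2  bus=[-]  L2: P0=E P1=I  mem[L2]=60
13. P1: store L5 := 73  bus=[-]  L5: P0=I P1=M  mem[L5]=92
14. P1: load  L7  bus=[-]  L7: P0=I P1=M  mem[L7]=90
15. P1: load  L3  bus=[BusRd]  L3: P0=O P1=S  mem[L3]=17
16. P1: store L1 := 99  bus=[BusRdX]  L1: P0=I P1=M  mem[L1]=30
17. P0: store L2 := 20  bus=[-]  L2: P0=M P1=I  mem[L2]=60
18. P0: load  L2  bus=[-]  L2: P0=M P1=I  mem[L2]=60
19. P0: load  L2  bus=[-]  L2: P0=M P1=I  mem[L2]=60
20. P1: load  L3  bus=[-]  L3: P0=O P1=S  mem[L3]=17
21. P1: load  L3  bus=[-]  L3: P0=O P1=S  mem[L3]=17
22. P1: store L4 := 65  bus=[BusRdX]  L4: P0=I P1=M  mem[L4]=30
23. P0: load  L5  bus=[BusRd]  L5: P0=S P1=O  mem[L5]=92
24. P1: store L3 := 51  bus=[BusUpgr,Flush]  L3: P0=I P1=M  mem[L3]=71
25. P0: store L0 := 55  bus=[BusRdX,Flush]  L0: P0=M P1=I  mem[L0]=95

memory[L1] = 30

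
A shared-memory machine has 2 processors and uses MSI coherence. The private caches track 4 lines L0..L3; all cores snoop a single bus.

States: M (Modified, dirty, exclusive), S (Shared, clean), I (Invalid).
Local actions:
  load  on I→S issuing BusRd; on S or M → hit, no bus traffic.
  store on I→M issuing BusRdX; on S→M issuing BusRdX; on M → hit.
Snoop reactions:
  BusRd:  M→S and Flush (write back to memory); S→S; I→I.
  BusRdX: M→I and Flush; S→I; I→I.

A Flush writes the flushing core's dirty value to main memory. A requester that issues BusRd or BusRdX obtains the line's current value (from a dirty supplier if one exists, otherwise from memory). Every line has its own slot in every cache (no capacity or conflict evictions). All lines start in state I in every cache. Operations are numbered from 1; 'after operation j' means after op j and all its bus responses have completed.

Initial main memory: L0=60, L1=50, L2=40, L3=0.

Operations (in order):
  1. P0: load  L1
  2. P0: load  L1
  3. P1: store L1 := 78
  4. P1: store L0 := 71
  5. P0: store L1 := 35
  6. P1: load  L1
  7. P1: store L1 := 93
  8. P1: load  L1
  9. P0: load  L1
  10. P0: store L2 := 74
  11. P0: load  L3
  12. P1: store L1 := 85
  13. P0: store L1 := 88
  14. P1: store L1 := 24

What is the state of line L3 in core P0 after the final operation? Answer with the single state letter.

[1] P0: load  L1 | P0:S(50), P1:I | bus: BusRd
[2] P0: load  L1 | P0:S(50), P1:I | bus: none
[3] P1: store L1 := 78 | P0:I, P1:M(78) | bus: BusRdX
[4] P1: store L0 := 71 | P0:I, P1:M(71) | bus: BusRdX
[5] P0: store L1 := 35 | P0:M(35), P1:I | bus: BusRdX,Flush
[6] P1: load  L1 | P0:S(35), P1:S(35) | bus: BusRd,Flush
[7] P1: store L1 := 93 | P0:I, P1:M(93) | bus: BusRdX
[8] P1: load  L1 | P0:I, P1:M(93) | bus: none
[9] P0: load  L1 | P0:S(93), P1:S(93) | bus: BusRd,Flush
[10] P0: store L2 := 74 | P0:M(74), P1:I | bus: BusRdX
[11] P0: load  L3 | P0:S(0), P1:I | bus: BusRd
[12] P1: store L1 := 85 | P0:I, P1:M(85) | bus: BusRdX
[13] P0: store L1 := 88 | P0:M(88), P1:I | bus: BusRdX,Flush
[14] P1: store L1 := 24 | P0:I, P1:M(24) | bus: BusRdX,Flush

state = S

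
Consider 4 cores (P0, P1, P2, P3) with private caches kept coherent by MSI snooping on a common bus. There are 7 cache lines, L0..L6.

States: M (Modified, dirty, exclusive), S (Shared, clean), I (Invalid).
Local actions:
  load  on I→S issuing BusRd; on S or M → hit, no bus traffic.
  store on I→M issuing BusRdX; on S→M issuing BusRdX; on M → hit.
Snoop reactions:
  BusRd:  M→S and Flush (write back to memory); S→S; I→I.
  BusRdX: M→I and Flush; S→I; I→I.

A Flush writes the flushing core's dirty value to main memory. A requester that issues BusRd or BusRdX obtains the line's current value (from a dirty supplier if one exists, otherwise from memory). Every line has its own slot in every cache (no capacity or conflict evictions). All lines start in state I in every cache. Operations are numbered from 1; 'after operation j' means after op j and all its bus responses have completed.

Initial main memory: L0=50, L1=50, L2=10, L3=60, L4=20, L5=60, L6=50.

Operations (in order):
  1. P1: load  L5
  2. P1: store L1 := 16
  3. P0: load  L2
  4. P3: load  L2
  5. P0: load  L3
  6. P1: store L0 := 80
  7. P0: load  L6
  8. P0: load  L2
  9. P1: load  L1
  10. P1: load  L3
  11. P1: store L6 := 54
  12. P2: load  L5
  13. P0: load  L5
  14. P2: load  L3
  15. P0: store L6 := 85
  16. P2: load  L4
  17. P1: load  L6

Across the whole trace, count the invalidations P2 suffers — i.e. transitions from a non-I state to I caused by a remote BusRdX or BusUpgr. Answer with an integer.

1. P1: load  L5  bus=[BusRd]  L5: P0=I P1=S P2=I P3=I  mem[L5]=60
2. P1: store L1 := 16  bus=[BusRdX]  L1: P0=I P1=M P2=I P3=I  mem[L1]=50
3. P0: load  L2  bus=[BusRd]  L2: P0=S P1=I P2=I P3=I  mem[L2]=10
4. P3: load  L2  bus=[BusRd]  L2: P0=S P1=I P2=I P3=S  mem[L2]=10
5. P0: load  L3  bus=[BusRd]  L3: P0=S P1=I P2=I P3=I  mem[L3]=60
6. P1: store L0 := 80  bus=[BusRdX]  L0: P0=I P1=M P2=I P3=I  mem[L0]=50
7. P0: load  L6  bus=[BusRd]  L6: P0=S P1=I P2=I P3=I  mem[L6]=50
8. P0: load  L2  bus=[-]  L2: P0=S P1=I P2=I P3=S  mem[L2]=10
9. P1: load  L1  bus=[-]  L1: P0=I P1=M P2=I P3=I  mem[L1]=50
10. P1: load  L3  bus=[BusRd]  L3: P0=S P1=S P2=I P3=I  mem[L3]=60
11. P1: store L6 := 54  bus=[BusRdX]  L6: P0=I P1=M P2=I P3=I  mem[L6]=50
12. P2: load  L5  bus=[BusRd]  L5: P0=I P1=S P2=S P3=I  mem[L5]=60
13. P0: load  L5  bus=[BusRd]  L5: P0=S P1=S P2=S P3=I  mem[L5]=60
14. P2: load  L3  bus=[BusRd]  L3: P0=S P1=S P2=S P3=I  mem[L3]=60
15. P0: store L6 := 85  bus=[BusRdX,Flush]  L6: P0=M P1=I P2=I P3=I  mem[L6]=54
16. P2: load  L4  bus=[BusRd]  L4: P0=I P1=I P2=S P3=I  mem[L4]=20
17. P1: load  L6  bus=[BusRd,Flush]  L6: P0=S P1=S P2=I P3=I  mem[L6]=85

invalidations = 0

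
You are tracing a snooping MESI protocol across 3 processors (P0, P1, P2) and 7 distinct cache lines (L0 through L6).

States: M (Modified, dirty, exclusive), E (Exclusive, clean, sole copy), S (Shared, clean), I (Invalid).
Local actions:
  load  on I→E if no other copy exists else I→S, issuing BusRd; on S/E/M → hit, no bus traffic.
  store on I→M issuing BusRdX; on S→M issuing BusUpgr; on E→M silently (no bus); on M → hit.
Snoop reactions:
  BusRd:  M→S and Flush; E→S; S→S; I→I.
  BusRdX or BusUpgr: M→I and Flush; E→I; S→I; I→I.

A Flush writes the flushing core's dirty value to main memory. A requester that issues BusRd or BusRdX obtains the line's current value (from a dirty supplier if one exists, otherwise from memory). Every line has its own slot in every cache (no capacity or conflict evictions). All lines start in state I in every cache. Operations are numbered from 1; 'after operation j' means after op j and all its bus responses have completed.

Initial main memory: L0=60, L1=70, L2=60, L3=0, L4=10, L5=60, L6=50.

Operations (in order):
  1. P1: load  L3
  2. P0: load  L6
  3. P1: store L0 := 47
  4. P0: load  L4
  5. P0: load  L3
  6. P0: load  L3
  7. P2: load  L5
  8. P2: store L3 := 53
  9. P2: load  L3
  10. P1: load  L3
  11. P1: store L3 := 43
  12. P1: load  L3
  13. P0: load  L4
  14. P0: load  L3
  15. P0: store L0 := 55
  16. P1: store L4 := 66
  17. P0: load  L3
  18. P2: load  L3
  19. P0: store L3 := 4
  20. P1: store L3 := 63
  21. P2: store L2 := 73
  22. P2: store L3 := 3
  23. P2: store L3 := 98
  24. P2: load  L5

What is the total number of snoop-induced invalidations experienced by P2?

[1] P1: load  L3 | P0:I, P1:E(0), P2:I | bus: BusRd
[2] P0: load  L6 | P0:E(50), P1:I, P2:I | bus: BusRd
[3] P1: store L0 := 47 | P0:I, P1:M(47), P2:I | bus: BusRdX
[4] P0: load  L4 | P0:E(10), P1:I, P2:I | bus: BusRd
[5] P0: load  L3 | P0:S(0), P1:S(0), P2:I | bus: BusRd
[6] P0: load  L3 | P0:S(0), P1:S(0), P2:I | bus: none
[7] P2: load  L5 | P0:I, P1:I, P2:E(60) | bus: BusRd
[8] P2: store L3 := 53 | P0:I, P1:I, P2:M(53) | bus: BusRdX
[9] P2: load  L3 | P0:I, P1:I, P2:M(53) | bus: none
[10] P1: load  L3 | P0:I, P1:S(53), P2:S(53) | bus: BusRd,Flush
[11] P1: store L3 := 43 | P0:I, P1:M(43), P2:I | bus: BusUpgr
[12] P1: load  L3 | P0:I, P1:M(43), P2:I | bus: none
[13] P0: load  L4 | P0:E(10), P1:I, P2:I | bus: none
[14] P0: load  L3 | P0:S(43), P1:S(43), P2:I | bus: BusRd,Flush
[15] P0: store L0 := 55 | P0:M(55), P1:I, P2:I | bus: BusRdX,Flush
[16] P1: store L4 := 66 | P0:I, P1:M(66), P2:I | bus: BusRdX
[17] P0: load  L3 | P0:S(43), P1:S(43), P2:I | bus: none
[18] P2: load  L3 | P0:S(43), P1:S(43), P2:S(43) | bus: BusRd
[19] P0: store L3 := 4 | P0:M(4), P1:I, P2:I | bus: BusUpgr
[20] P1: store L3 := 63 | P0:I, P1:M(63), P2:I | bus: BusRdX,Flush
[21] P2: store L2 := 73 | P0:I, P1:I, P2:M(73) | bus: BusRdX
[22] P2: store L3 := 3 | P0:I, P1:I, P2:M(3) | bus: BusRdX,Flush
[23] P2: store L3 := 98 | P0:I, P1:I, P2:M(98) | bus: none
[24] P2: load  L5 | P0:I, P1:I, P2:E(60) | bus: none

invalidations = 2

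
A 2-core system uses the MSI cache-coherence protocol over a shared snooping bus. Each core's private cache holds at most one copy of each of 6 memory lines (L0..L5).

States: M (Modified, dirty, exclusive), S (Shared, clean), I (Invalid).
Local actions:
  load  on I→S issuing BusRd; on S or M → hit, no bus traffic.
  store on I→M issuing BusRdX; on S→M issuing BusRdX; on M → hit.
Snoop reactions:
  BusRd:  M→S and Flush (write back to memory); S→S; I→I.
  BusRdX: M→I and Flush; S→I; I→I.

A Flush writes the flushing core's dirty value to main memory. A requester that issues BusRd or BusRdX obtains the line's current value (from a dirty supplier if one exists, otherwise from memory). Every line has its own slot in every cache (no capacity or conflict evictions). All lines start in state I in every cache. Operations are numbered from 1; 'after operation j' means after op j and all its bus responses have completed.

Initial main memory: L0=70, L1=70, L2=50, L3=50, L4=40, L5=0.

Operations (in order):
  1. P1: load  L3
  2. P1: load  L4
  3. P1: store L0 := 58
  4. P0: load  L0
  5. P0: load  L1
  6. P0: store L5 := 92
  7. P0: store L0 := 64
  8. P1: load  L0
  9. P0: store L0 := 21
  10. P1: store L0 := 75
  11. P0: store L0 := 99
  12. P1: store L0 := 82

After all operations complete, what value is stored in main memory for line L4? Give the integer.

memory[L4] = 40

step 1: P1: load  L3  ⟶  IS  (L3)  txn=BusRd  M[L3]=50
step 2: P1: load  L4  ⟶  IS  (L4)  txn=BusRd  M[L4]=40
step 3: P1: store L0 := 58  ⟶  IM  (L0)  txn=BusRdX  M[L0]=70
step 4: P0: load  L0  ⟶  SS  (L0)  txn=BusRd+Flush  M[L0]=58
step 5: P0: load  L1  ⟶  SI  (L1)  txn=BusRd  M[L1]=70
step 6: P0: store L5 := 92  ⟶  MI  (L5)  txn=BusRdX  M[L5]=0
step 7: P0: store L0 := 64  ⟶  MI  (L0)  txn=BusRdX  M[L0]=58
step 8: P1: load  L0  ⟶  SS  (L0)  txn=BusRd+Flush  M[L0]=64
step 9: P0: store L0 := 21  ⟶  MI  (L0)  txn=BusRdX  M[L0]=64
step 10: P1: store L0 := 75  ⟶  IM  (L0)  txn=BusRdX+Flush  M[L0]=21
step 11: P0: store L0 := 99  ⟶  MI  (L0)  txn=BusRdX+Flush  M[L0]=75
step 12: P1: store L0 := 82  ⟶  IM  (L0)  txn=BusRdX+Flush  M[L0]=99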